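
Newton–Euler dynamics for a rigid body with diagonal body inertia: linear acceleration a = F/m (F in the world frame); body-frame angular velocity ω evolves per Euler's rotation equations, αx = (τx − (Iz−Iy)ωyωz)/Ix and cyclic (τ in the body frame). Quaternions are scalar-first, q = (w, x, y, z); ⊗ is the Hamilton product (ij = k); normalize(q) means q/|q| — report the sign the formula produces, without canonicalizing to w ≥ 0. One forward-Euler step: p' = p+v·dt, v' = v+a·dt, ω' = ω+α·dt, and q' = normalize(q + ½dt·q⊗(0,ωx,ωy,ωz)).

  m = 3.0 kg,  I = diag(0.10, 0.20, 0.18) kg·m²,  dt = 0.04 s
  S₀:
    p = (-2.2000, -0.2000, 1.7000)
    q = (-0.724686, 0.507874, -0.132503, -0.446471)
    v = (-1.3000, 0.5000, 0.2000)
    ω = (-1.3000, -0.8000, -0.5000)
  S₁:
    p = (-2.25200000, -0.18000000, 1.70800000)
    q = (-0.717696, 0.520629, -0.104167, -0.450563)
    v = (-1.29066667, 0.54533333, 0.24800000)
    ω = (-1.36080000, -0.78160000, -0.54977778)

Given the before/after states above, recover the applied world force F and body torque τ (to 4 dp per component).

F = (0.7000, 3.4000, 3.6000)
τ = (-0.1600, 0.0400, -0.1200)

Δv = v₁−v₀ = (0.00933333, 0.04533333, 0.04800000)
F = m·Δv/dt = (0.7000, 3.4000, 3.6000)
rate change Δω = (-0.06080000, 0.01840000, -0.04977778)
I·α + gyro = (-0.1600, 0.0400, -0.1200)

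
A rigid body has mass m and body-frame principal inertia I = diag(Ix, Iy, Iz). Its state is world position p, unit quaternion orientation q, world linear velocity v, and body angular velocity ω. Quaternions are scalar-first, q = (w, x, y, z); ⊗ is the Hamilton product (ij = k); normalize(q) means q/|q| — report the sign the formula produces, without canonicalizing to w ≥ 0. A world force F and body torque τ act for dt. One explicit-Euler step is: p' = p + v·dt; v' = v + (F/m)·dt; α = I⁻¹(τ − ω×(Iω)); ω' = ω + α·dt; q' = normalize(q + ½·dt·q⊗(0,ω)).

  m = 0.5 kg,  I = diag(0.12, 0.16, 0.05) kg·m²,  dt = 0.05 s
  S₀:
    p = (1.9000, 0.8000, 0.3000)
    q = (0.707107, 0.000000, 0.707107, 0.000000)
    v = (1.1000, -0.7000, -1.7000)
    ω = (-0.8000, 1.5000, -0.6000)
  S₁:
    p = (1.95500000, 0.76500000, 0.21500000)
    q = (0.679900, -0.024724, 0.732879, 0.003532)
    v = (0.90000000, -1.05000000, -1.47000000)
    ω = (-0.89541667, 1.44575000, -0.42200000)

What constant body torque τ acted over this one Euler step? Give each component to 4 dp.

τ = (-0.1300, -0.1400, 0.1300)

Δω = ω₁−ω₀ = (-0.09541667, -0.05425000, 0.17800000)
applied torque τ = (-0.1300, -0.1400, 0.1300)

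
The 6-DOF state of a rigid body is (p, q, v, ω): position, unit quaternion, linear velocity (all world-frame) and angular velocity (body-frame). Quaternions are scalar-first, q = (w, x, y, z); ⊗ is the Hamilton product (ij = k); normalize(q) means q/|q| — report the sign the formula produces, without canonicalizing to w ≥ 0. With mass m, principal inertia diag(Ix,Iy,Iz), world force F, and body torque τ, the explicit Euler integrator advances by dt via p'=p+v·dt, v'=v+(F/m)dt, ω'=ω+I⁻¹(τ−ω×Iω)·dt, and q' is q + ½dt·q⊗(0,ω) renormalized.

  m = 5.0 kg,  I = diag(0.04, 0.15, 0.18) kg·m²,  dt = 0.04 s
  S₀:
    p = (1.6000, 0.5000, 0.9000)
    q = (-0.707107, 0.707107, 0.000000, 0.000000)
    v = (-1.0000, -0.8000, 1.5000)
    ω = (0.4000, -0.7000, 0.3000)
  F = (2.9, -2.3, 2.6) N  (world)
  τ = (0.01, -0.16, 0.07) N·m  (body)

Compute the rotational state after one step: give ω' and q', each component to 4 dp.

ω×(Iω) gyroscopic = (-0.0063, -0.0168, -0.0308)
(τ − ω×Iω)/I = (0.4075, -0.9547, 0.5600)
new body rate ω' = (0.4163, -0.7382, 0.3224)
q⊗(0,ω) = (-0.2828428, -0.2828428, 0.2828428, -0.7071070)
q' = normalize(q + ½dt·q⊗(0,ω)) = (-0.7127, 0.7013, 0.0057, -0.0141)

ω' = (0.4163, -0.7382, 0.3224)
q' = (-0.7127, 0.7013, 0.0057, -0.0141)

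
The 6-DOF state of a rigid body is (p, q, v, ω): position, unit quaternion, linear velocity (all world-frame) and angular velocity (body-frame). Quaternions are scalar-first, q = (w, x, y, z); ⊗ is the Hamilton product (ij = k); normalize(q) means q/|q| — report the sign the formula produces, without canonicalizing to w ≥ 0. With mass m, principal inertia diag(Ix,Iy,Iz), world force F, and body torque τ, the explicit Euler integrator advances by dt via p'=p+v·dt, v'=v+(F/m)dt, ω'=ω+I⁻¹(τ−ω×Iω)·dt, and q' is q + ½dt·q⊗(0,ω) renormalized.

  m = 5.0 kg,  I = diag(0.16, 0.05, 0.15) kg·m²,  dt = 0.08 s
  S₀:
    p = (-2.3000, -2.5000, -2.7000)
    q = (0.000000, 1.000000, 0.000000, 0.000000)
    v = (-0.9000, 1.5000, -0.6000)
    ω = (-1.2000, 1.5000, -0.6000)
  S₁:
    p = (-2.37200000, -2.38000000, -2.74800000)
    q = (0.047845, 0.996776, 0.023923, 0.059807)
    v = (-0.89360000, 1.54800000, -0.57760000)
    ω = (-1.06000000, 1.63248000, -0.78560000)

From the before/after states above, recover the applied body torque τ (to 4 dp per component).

τ = (0.1900, 0.0900, -0.1500)

ω₁ − ω₀ = (0.14000000, 0.13248000, -0.18560000)
I·α + gyro = (0.1900, 0.0900, -0.1500)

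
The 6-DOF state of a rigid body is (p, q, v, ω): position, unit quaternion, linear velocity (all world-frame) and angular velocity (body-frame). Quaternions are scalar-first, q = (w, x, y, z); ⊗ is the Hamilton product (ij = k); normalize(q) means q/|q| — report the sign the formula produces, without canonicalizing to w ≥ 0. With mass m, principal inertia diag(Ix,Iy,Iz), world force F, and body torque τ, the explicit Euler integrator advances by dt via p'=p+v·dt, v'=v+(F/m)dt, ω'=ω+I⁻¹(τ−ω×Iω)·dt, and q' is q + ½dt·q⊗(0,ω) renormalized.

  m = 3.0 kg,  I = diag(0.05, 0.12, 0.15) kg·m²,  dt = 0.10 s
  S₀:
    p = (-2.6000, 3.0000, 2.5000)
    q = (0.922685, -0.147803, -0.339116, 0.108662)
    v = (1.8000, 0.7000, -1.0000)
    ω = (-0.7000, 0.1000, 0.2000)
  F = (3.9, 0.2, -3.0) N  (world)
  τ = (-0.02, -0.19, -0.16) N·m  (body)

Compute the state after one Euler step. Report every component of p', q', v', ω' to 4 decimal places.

linear accel F/m = (1.3000, 0.0667, -1.0000)
new position p' = (-2.4200, 3.0700, 2.4000)
v' = v + a·dt = (1.9300, 0.7067, -1.1000)
ω×(Iω) gyroscopic = (0.0006, 0.0140, -0.0049)
angular accel α = (-0.4120, -1.7000, -1.0340)
ω + α·dt = (-0.7412, -0.0700, 0.0966)
2q̇ = q⊗(0,ω) = (-0.0912829, -0.7245689, 0.0457657, -0.0676245)
q' = normalize(q + ½dt·q⊗(0,ω)) = (0.9175, -0.1839, -0.3366, 0.1052)

p' = (-2.4200, 3.0700, 2.4000)
q' = (0.9175, -0.1839, -0.3366, 0.1052)
v' = (1.9300, 0.7067, -1.1000)
ω' = (-0.7412, -0.0700, 0.0966)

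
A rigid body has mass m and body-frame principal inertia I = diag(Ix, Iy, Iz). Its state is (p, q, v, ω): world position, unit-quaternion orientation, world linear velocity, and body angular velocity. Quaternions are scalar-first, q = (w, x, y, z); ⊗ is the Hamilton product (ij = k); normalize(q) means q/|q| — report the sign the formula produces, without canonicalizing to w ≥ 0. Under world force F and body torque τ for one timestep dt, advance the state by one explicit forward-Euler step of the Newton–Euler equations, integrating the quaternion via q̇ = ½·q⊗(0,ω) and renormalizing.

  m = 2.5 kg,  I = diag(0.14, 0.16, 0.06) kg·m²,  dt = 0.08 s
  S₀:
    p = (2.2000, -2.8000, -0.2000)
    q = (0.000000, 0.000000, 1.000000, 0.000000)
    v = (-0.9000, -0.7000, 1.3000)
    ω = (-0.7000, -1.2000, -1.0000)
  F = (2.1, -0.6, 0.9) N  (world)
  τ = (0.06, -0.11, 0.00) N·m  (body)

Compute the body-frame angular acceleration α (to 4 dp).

α = (1.2857, -1.0375, -0.2800)

gyro term ω×Iω = (-0.1200, 0.0560, 0.0168)
angular accel α = (1.2857, -1.0375, -0.2800)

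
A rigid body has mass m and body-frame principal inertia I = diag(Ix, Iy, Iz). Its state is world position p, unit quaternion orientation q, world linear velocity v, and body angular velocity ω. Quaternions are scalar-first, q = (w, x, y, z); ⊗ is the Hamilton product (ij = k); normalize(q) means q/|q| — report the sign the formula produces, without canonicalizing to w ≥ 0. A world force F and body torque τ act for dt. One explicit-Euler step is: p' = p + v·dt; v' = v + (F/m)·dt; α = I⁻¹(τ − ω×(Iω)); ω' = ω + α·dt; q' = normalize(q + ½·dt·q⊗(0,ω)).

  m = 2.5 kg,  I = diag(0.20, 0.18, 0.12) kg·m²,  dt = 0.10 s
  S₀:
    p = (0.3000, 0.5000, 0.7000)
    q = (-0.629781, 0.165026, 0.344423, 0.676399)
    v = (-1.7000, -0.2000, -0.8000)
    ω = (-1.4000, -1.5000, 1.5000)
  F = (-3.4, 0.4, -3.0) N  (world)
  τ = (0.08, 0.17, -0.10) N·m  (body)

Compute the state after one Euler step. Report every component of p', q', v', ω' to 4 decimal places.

gyro term ω×Iω = (0.1350, -0.1680, -0.0420)
α = I⁻¹(τ − ω×Iω) = (-0.2750, 1.8778, -0.4833)
new body rate ω' = (-1.4275, -1.3122, 1.4517)
q⊗(0,ω) = (-0.2669276, 2.4129264, -0.2498261, -0.7100183)
updated quaternion q' = (-0.6380, 0.2834, 0.3293, 0.6358)
a = F/m = (-1.3600, 0.1600, -1.2000)
p + v·dt = (0.1300, 0.4800, 0.6200)
v' = v + a·dt = (-1.8360, -0.1840, -0.9200)

p' = (0.1300, 0.4800, 0.6200)
q' = (-0.6380, 0.2834, 0.3293, 0.6358)
v' = (-1.8360, -0.1840, -0.9200)
ω' = (-1.4275, -1.3122, 1.4517)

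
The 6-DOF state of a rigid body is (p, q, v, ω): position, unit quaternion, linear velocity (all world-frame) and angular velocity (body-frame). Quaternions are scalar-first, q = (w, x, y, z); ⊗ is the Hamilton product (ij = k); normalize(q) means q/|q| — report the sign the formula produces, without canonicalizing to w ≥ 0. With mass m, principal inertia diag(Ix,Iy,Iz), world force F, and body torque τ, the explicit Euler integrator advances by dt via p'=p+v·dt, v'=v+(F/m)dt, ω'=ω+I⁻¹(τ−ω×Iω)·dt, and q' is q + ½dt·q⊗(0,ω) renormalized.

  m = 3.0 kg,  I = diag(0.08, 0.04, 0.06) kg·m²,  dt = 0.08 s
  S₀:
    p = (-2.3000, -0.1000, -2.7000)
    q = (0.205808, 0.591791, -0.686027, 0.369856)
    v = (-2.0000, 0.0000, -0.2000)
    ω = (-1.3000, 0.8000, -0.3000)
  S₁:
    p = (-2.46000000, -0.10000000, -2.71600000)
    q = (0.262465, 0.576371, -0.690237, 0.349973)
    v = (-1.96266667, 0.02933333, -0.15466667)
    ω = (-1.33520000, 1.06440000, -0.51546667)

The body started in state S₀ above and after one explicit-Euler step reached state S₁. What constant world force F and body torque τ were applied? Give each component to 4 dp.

F = (1.4000, 1.1000, 1.7000)
τ = (-0.0400, 0.1400, -0.1200)

rate change Δω = (-0.03520000, 0.26440000, -0.21546667)
ω₀×(Iω₀) = (-0.0048, 0.0078, 0.0416)
applied torque τ = (-0.0400, 0.1400, -0.1200)
v₁ − v₀ = (0.03733333, 0.02933333, 0.04533333)
F = m·Δv/dt = (1.4000, 1.1000, 1.7000)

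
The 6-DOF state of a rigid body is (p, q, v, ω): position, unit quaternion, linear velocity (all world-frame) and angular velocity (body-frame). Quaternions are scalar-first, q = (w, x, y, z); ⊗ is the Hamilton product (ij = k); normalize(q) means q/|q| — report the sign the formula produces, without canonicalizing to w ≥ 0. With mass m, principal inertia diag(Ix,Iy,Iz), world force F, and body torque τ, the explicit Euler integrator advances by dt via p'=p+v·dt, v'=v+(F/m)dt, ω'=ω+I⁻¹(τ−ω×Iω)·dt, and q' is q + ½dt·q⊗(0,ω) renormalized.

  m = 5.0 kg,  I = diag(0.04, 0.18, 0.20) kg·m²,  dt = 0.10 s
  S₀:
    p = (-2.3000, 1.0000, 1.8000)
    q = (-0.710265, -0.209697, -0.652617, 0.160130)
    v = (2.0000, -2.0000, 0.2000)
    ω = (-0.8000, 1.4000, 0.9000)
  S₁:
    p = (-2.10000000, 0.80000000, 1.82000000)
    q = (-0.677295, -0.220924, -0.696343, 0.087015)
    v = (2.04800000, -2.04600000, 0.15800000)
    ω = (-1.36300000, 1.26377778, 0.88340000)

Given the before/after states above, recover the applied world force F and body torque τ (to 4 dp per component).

velocity change Δv = (0.04800000, -0.04600000, -0.04200000)
m·(v₁−v₀)/dt = (2.4000, -2.3000, -2.1000)
Δω = ω₁−ω₀ = (-0.56300000, -0.13622222, -0.01660000)
ω₀×(Iω₀) = (0.0252, 0.1152, -0.1568)
τ = I·(Δω/dt) + ω₀×(Iω₀) = (-0.2000, -0.1300, -0.1900)

F = (2.4000, -2.3000, -2.1000)
τ = (-0.2000, -0.1300, -0.1900)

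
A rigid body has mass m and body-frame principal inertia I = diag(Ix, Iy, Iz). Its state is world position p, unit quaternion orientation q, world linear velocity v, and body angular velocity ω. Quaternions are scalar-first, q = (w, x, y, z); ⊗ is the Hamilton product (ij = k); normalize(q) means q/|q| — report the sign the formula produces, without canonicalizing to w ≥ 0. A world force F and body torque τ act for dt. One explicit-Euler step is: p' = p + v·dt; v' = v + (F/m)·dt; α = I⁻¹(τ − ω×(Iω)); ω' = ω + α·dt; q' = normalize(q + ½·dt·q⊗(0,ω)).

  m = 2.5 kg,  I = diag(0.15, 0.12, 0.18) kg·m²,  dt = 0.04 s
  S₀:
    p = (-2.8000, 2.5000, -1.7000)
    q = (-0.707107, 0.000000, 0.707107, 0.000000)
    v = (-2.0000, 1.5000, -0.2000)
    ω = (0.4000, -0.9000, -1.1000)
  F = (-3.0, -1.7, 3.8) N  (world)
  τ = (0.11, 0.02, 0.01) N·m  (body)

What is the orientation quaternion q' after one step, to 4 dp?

q⊗(0,ω) = (0.6363963, -1.0606605, 0.6363963, 0.4949749)
q' = normalize(q + ½dt·q⊗(0,ω)) = (-0.6941, -0.0212, 0.7195, 0.0099)

q' = (-0.6941, -0.0212, 0.7195, 0.0099)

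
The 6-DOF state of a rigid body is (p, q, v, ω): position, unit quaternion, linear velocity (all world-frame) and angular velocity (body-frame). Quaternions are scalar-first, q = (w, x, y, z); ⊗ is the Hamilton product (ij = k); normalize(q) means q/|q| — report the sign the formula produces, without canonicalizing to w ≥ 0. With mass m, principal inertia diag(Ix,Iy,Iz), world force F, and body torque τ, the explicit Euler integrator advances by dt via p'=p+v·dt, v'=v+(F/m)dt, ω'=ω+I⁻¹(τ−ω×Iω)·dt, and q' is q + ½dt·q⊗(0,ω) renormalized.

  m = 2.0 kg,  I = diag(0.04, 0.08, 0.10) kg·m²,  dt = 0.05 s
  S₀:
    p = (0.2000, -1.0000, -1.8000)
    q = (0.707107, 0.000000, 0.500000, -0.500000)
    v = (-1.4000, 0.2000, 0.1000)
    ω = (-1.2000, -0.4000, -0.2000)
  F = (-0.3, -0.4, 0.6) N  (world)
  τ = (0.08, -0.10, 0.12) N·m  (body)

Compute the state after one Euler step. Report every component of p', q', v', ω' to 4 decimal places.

p' = (0.1300, -0.9900, -1.7950)
q' = (0.7092, -0.0287, 0.5077, -0.4883)
v' = (-1.4075, 0.1900, 0.1150)
ω' = (-1.1020, -0.4535, -0.1496)

a = F/m = (-0.1500, -0.2000, 0.3000)
new position p' = (0.1300, -0.9900, -1.7950)
v + (F/m)dt = (-1.4075, 0.1900, 0.1150)
angular accel α = (1.9600, -1.0700, 1.0080)
ω + α·dt = (-1.1020, -0.4535, -0.1496)
Hamilton product q⊗(0,ω) = (0.1000000, -1.1485284, 0.3171572, 0.4585786)
q' = normalize(q + ½dt·q⊗(0,ω)) = (0.7092, -0.0287, 0.5077, -0.4883)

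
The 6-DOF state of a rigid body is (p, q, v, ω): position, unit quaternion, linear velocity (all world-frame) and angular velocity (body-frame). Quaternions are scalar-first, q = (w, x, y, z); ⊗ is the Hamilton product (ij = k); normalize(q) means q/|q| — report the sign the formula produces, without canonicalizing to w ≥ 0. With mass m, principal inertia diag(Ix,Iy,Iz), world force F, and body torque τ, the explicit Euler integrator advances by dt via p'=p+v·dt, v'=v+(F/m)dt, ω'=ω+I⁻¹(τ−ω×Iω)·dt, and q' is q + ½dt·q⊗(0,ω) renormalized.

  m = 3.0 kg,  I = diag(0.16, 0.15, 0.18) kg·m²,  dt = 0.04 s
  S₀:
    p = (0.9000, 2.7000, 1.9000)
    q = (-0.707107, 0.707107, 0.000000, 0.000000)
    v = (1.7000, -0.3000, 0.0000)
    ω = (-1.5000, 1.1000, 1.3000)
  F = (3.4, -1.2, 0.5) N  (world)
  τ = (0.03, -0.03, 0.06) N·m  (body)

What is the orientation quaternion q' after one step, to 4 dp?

2q̇ = q⊗(0,ω) = (1.0606605, 1.0606605, -1.6970568, -0.1414214)
updated quaternion q' = (-0.6852, 0.7276, -0.0339, -0.0028)

q' = (-0.6852, 0.7276, -0.0339, -0.0028)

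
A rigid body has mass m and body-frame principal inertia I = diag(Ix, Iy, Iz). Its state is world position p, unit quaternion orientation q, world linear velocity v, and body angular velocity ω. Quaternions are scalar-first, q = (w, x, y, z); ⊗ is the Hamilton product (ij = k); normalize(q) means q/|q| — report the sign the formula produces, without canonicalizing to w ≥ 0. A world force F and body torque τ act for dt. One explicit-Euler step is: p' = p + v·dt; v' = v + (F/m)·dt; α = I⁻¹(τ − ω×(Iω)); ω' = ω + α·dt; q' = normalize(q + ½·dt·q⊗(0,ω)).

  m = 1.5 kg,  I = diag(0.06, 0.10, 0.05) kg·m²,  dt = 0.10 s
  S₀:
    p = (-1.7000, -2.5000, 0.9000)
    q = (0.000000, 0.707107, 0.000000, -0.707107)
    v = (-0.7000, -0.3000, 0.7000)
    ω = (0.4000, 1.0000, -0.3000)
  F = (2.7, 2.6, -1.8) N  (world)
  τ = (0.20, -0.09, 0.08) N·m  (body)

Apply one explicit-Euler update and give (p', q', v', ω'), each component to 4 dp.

new position p' = (-1.7700, -2.5300, 0.9700)
v + (F/m)dt = (-0.5200, -0.1267, 0.5800)
gyro term ω×Iω = (0.0150, -0.0012, 0.0160)
α = I⁻¹(τ − ω×Iω) = (3.0833, -0.8880, 1.2800)
new body rate ω' = (0.7083, 0.9112, -0.1720)
2q̇ = q⊗(0,ω) = (-0.4949749, 0.7071070, -0.0707107, 0.7071070)
q + ½dt·q⊗(0,ω), renormalized = (-0.0247, 0.7413, -0.0035, -0.6707)

p' = (-1.7700, -2.5300, 0.9700)
q' = (-0.0247, 0.7413, -0.0035, -0.6707)
v' = (-0.5200, -0.1267, 0.5800)
ω' = (0.7083, 0.9112, -0.1720)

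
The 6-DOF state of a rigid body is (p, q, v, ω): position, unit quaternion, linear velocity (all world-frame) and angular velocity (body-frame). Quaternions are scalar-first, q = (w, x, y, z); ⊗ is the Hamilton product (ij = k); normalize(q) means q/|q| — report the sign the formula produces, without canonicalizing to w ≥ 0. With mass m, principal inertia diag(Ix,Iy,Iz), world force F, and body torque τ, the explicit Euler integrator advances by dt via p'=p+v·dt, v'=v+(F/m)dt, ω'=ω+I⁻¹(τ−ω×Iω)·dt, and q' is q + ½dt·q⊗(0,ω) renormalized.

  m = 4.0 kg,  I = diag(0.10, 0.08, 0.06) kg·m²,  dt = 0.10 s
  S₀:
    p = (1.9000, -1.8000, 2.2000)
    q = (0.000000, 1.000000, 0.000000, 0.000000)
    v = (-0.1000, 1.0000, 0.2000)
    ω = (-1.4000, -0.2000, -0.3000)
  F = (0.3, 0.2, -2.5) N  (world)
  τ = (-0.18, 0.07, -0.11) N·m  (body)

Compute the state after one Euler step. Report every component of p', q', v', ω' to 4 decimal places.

ω×(Iω) gyroscopic = (-0.0012, 0.0168, -0.0056)
(τ − ω×Iω)/I = (-1.7880, 0.6650, -1.7400)
ω + α·dt = (-1.5788, -0.1335, -0.4740)
2q̇ = q⊗(0,ω) = (1.4000000, 0.0000000, 0.3000000, -0.2000000)
q' = normalize(q + ½dt·q⊗(0,ω)) = (0.0698, 0.9974, 0.0150, -0.0100)
linear accel F/m = (0.0750, 0.0500, -0.6250)
p' = p + v·dt = (1.8900, -1.7000, 2.2200)
new velocity v' = (-0.0925, 1.0050, 0.1375)

p' = (1.8900, -1.7000, 2.2200)
q' = (0.0698, 0.9974, 0.0150, -0.0100)
v' = (-0.0925, 1.0050, 0.1375)
ω' = (-1.5788, -0.1335, -0.4740)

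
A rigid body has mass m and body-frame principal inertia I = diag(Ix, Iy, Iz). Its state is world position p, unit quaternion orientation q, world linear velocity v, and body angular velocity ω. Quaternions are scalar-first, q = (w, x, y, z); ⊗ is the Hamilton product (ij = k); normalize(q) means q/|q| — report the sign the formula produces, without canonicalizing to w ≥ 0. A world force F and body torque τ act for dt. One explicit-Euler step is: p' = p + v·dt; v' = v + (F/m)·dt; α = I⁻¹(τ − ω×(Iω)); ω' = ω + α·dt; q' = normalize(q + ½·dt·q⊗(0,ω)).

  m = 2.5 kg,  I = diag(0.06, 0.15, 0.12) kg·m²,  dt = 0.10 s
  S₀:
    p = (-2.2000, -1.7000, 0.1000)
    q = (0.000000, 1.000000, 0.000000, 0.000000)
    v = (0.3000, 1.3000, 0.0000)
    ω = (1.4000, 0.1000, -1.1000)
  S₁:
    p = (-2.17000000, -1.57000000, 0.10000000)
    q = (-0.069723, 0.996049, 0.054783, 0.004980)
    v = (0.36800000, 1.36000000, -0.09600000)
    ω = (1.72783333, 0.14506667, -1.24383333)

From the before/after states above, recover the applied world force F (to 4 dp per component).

F = (1.7000, 1.5000, -2.4000)

Δv = v₁−v₀ = (0.06800000, 0.06000000, -0.09600000)
m·(v₁−v₀)/dt = (1.7000, 1.5000, -2.4000)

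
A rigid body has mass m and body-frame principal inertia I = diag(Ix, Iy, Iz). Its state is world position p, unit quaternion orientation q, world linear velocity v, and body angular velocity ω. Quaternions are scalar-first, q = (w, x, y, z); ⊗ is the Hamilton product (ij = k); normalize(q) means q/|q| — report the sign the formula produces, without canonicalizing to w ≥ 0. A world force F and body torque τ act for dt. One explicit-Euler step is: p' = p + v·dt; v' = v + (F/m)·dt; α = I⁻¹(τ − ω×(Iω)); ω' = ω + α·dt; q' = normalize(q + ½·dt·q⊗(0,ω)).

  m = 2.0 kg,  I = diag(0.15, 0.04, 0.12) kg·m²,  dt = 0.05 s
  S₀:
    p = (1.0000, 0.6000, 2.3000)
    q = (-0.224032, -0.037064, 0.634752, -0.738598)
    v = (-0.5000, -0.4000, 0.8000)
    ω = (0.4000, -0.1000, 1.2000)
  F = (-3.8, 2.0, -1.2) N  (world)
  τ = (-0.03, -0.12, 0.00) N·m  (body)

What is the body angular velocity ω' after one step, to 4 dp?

ω' = (0.3932, -0.2680, 1.1982)

ω×(Iω) gyroscopic = (-0.0096, 0.0144, 0.0044)
(τ − ω×Iω)/I = (-0.1360, -3.3600, -0.0367)
new body rate ω' = (0.3932, -0.2680, 1.1982)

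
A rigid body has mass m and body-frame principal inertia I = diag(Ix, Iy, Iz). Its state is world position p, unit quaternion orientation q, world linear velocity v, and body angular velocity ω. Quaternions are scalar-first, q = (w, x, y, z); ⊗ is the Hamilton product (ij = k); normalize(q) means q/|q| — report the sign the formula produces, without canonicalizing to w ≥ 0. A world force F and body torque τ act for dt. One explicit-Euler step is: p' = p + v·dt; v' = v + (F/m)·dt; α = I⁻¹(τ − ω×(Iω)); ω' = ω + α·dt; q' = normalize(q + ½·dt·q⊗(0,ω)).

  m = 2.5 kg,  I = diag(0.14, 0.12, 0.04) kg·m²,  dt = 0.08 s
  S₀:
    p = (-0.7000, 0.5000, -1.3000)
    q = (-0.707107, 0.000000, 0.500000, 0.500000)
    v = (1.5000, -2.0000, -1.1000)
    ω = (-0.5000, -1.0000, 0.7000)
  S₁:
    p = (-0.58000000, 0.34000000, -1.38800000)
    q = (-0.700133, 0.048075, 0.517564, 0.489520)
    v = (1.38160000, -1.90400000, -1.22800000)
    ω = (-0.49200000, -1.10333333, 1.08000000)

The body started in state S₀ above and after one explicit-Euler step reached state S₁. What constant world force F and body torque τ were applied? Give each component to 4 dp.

rate change Δω = (0.00800000, -0.10333333, 0.38000000)
applied torque τ = (0.0700, -0.1900, 0.1800)
Δv = v₁−v₀ = (-0.11840000, 0.09600000, -0.12800000)
applied force F = (-3.7000, 3.0000, -4.0000)

F = (-3.7000, 3.0000, -4.0000)
τ = (0.0700, -0.1900, 0.1800)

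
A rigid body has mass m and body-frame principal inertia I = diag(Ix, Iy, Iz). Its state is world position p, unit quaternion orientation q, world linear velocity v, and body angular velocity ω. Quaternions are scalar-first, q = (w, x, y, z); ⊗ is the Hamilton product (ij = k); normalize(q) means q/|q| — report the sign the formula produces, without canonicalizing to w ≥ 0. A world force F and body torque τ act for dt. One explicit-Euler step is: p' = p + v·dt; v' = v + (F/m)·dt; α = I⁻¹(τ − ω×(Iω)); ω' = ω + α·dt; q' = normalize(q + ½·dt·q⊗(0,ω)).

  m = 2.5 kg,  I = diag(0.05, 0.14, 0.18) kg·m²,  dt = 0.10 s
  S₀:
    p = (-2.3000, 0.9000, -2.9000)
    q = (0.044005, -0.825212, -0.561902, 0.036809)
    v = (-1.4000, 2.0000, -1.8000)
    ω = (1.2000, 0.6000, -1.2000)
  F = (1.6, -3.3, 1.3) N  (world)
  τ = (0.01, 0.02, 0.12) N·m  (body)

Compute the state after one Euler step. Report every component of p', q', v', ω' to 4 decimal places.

new position p' = (-2.4400, 1.1000, -3.0800)
v + (F/m)dt = (-1.3360, 1.8680, -1.7480)
ω×(Iω) gyroscopic = (-0.0288, 0.1872, 0.0648)
α = I⁻¹(τ − ω×Iω) = (0.7760, -1.1943, 0.3067)
ω' = ω + α·dt = (1.2776, 0.4806, -1.1693)
2q̇ = q⊗(0,ω) = (1.3715664, 0.7050030, -0.9196806, 0.1263492)
updated quaternion q' = (0.1121, -0.7868, -0.6054, 0.0430)

p' = (-2.4400, 1.1000, -3.0800)
q' = (0.1121, -0.7868, -0.6054, 0.0430)
v' = (-1.3360, 1.8680, -1.7480)
ω' = (1.2776, 0.4806, -1.1693)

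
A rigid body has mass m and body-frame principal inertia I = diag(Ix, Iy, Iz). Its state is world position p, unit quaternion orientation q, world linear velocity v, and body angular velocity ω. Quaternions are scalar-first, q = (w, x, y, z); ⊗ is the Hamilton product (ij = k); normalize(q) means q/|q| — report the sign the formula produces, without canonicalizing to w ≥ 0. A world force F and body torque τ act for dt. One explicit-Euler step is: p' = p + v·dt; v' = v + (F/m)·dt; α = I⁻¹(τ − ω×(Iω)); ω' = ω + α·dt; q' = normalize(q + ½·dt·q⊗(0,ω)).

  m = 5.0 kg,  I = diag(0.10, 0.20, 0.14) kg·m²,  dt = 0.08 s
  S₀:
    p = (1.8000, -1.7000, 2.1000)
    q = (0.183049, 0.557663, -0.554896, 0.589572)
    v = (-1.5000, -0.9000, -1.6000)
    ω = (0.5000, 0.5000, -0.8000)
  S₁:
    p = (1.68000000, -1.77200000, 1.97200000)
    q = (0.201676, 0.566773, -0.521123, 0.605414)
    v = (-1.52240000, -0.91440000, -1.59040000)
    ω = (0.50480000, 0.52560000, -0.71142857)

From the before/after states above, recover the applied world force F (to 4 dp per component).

velocity change Δv = (-0.02240000, -0.01440000, 0.00960000)
applied force F = (-1.4000, -0.9000, 0.6000)

F = (-1.4000, -0.9000, 0.6000)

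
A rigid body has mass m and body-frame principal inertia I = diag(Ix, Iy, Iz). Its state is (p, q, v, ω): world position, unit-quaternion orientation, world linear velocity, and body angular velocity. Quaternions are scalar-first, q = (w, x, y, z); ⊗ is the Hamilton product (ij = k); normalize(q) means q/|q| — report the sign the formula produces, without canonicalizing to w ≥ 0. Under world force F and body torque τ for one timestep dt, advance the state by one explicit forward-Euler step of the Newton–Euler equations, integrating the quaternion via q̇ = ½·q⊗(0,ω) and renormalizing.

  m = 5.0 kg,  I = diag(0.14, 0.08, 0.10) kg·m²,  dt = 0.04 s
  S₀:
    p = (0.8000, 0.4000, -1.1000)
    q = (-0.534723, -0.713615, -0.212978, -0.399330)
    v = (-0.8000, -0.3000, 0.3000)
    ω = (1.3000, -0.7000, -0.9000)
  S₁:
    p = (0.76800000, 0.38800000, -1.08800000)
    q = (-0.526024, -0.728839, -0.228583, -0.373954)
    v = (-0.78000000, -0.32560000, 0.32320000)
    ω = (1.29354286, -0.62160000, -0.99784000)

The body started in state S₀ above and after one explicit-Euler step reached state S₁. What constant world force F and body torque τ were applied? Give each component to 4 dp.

F = (2.5000, -3.2000, 2.9000)
τ = (-0.0100, 0.1100, -0.1900)

velocity change Δv = (0.02000000, -0.02560000, 0.02320000)
applied force F = (2.5000, -3.2000, 2.9000)
Δω = ω₁−ω₀ = (-0.00645714, 0.07840000, -0.09784000)
gyro term ω₀×Iω₀ = (0.0126, -0.0468, 0.0546)
τ = I·(Δω/dt) + ω₀×(Iω₀) = (-0.0100, 0.1100, -0.1900)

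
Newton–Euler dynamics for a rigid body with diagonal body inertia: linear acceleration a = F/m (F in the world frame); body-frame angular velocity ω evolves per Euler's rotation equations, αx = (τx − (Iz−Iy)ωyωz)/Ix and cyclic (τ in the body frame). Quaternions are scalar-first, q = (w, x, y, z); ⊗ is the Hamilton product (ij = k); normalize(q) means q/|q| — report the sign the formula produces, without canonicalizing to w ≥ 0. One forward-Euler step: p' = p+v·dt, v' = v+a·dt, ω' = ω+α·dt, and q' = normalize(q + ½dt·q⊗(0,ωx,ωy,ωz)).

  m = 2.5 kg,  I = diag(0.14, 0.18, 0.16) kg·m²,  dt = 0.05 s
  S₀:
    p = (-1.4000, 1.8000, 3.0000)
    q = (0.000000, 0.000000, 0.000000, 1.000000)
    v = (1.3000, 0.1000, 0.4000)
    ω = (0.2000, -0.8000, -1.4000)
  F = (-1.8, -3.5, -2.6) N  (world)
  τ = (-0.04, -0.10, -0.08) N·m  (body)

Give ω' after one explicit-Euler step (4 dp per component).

angular accel α = (-0.1257, -0.5867, -0.4600)
ω + α·dt = (0.1937, -0.8293, -1.4230)

ω' = (0.1937, -0.8293, -1.4230)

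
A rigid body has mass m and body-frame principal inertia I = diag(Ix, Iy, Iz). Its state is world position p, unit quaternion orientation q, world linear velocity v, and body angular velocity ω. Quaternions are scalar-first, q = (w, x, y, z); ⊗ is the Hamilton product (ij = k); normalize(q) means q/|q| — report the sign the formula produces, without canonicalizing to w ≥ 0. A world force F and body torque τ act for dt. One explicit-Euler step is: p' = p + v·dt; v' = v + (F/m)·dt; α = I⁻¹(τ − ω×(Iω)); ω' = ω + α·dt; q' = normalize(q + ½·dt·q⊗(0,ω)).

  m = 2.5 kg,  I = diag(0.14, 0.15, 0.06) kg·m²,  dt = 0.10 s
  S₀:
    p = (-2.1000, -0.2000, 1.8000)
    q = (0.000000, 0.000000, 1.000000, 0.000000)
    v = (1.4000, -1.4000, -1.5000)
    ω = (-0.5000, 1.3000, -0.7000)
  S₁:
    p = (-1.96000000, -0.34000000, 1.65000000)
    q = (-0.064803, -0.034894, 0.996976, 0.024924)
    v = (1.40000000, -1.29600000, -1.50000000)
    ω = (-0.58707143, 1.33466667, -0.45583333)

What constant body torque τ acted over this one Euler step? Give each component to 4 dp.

τ = (-0.0400, 0.0800, 0.1400)

Δω = ω₁−ω₀ = (-0.08707143, 0.03466667, 0.24416667)
applied torque τ = (-0.0400, 0.0800, 0.1400)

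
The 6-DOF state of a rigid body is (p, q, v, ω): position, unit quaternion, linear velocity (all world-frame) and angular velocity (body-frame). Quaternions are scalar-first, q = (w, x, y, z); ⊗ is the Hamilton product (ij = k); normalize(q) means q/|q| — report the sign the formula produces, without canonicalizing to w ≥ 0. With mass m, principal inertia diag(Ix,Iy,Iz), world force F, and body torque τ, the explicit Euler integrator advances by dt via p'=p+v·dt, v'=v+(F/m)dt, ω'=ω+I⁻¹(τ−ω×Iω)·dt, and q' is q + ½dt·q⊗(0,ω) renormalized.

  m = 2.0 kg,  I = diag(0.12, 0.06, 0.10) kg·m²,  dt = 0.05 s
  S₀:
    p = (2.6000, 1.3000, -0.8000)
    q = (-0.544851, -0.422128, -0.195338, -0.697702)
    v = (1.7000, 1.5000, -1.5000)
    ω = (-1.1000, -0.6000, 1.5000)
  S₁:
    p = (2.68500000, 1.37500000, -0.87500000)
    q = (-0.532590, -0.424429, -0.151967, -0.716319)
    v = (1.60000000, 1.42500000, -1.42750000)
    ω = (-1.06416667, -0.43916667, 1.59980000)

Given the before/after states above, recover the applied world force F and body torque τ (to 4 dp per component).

F = (-4.0000, -3.0000, 2.9000)
τ = (0.0500, 0.1600, 0.1600)

Δv = v₁−v₀ = (-0.10000000, -0.07500000, 0.07250000)
applied force F = (-4.0000, -3.0000, 2.9000)
ω₁ − ω₀ = (0.03583333, 0.16083333, 0.09980000)
ω₀×(Iω₀) = (-0.0360, -0.0330, -0.0396)
τ = I·(Δω/dt) + ω₀×(Iω₀) = (0.0500, 0.1600, 0.1600)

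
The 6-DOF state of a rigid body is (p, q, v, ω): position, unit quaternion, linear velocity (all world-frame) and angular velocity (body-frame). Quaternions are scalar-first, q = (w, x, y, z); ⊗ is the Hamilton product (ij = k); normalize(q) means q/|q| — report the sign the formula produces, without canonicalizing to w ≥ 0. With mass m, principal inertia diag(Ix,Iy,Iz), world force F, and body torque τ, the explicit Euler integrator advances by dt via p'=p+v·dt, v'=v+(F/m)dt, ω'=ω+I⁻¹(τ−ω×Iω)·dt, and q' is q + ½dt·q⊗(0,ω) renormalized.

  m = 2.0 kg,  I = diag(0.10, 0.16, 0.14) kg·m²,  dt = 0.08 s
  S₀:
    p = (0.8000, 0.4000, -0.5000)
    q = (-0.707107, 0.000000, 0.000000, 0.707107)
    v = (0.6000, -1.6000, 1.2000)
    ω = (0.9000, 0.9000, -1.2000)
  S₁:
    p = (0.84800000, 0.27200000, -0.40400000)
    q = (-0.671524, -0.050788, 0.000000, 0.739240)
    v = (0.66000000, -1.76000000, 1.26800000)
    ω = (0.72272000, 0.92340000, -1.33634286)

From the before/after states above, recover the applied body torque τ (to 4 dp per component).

ω₁ − ω₀ = (-0.17728000, 0.02340000, -0.13634286)
applied torque τ = (-0.2000, 0.0900, -0.1900)

τ = (-0.2000, 0.0900, -0.1900)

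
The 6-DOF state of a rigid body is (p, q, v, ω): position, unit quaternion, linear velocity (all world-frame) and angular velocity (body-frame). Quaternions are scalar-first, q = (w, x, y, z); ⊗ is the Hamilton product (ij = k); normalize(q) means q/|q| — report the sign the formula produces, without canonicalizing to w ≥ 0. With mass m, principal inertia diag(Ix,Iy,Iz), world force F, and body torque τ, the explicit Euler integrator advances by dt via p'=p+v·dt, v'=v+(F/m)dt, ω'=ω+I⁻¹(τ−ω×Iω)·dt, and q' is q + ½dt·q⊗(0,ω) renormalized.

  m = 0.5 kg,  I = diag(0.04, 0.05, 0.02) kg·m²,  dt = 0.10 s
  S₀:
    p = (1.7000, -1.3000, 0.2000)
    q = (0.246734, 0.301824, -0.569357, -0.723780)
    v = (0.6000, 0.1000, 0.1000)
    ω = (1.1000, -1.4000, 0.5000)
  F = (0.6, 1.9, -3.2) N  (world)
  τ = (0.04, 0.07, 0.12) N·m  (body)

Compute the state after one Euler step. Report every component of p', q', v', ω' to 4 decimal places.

ω×(Iω) gyroscopic = (0.0210, 0.0110, -0.0154)
α = I⁻¹(τ − ω×Iω) = (0.4750, 1.1800, 6.7700)
new body rate ω' = (1.1475, -1.2820, 1.1770)
Hamilton product q⊗(0,ω) = (-0.7672162, -1.0265631, -1.2924976, 0.3271061)
q + ½dt·q⊗(0,ω), renormalized = (0.2075, 0.2494, -0.6313, -0.7044)
a = (1.2000, 3.8000, -6.4000)
p + v·dt = (1.7600, -1.2900, 0.2100)
v + (F/m)dt = (0.7200, 0.4800, -0.5400)

p' = (1.7600, -1.2900, 0.2100)
q' = (0.2075, 0.2494, -0.6313, -0.7044)
v' = (0.7200, 0.4800, -0.5400)
ω' = (1.1475, -1.2820, 1.1770)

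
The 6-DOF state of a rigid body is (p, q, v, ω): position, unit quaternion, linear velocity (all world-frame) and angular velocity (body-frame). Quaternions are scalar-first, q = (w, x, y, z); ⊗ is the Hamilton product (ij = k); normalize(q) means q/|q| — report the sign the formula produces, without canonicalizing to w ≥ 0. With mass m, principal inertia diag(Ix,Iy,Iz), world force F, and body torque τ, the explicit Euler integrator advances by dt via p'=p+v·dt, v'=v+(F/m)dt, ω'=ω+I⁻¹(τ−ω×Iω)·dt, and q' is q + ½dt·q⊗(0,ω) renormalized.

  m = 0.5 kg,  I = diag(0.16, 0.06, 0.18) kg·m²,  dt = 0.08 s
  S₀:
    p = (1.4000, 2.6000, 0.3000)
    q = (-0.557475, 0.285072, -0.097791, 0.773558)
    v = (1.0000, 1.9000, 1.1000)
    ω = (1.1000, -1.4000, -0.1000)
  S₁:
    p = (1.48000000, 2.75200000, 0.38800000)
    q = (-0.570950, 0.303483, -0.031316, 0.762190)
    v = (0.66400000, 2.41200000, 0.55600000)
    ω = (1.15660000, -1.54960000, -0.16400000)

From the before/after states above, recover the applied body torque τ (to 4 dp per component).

τ = (0.1300, -0.1100, 0.0100)

Δω = ω₁−ω₀ = (0.05660000, -0.14960000, -0.06400000)
gyro term ω₀×Iω₀ = (0.0168, 0.0022, 0.1540)
τ = I·(Δω/dt) + ω₀×(Iω₀) = (0.1300, -0.1100, 0.0100)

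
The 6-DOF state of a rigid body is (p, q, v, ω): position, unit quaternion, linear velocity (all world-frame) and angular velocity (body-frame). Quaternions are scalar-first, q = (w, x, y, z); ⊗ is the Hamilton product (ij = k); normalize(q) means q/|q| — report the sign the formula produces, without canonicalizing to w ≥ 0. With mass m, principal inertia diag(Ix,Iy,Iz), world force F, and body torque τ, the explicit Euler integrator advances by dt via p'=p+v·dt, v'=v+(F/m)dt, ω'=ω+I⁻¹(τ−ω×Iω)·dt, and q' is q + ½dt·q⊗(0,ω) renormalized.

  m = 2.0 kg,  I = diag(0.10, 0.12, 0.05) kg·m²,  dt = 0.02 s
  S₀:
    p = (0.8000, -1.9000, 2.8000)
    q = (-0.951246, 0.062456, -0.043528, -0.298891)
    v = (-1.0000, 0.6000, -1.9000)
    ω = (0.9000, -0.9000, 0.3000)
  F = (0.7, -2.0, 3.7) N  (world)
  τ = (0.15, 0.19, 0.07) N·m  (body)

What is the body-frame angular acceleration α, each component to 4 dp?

precession coupling ω×(Iω) = (0.0189, 0.0135, -0.0162)
(τ − ω×Iω)/I = (1.3110, 1.4708, 1.7240)

α = (1.3110, 1.4708, 1.7240)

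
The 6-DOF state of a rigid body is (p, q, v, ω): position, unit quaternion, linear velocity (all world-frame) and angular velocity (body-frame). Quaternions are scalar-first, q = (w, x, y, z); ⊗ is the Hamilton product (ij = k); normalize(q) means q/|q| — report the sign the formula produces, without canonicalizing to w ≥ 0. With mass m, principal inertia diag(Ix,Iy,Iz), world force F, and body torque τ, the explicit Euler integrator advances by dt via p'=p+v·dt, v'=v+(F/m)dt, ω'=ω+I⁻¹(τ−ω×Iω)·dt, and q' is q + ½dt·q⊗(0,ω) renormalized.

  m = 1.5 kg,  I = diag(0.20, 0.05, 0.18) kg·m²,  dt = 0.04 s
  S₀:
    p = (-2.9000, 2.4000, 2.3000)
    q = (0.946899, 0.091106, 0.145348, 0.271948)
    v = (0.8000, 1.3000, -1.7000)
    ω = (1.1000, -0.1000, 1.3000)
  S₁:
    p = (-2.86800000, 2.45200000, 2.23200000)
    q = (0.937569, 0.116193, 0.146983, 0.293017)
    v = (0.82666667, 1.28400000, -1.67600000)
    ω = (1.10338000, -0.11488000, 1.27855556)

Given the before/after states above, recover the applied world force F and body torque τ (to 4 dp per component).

F = (1.0000, -0.6000, 0.9000)
τ = (0.0000, 0.0100, -0.0800)

v₁ − v₀ = (0.02666667, -0.01600000, 0.02400000)
m·(v₁−v₀)/dt = (1.0000, -0.6000, 0.9000)
ω₁ − ω₀ = (0.00338000, -0.01488000, -0.02144444)
precession coupling = (-0.0169, 0.0286, 0.0165)
I·α + gyro = (0.0000, 0.0100, -0.0800)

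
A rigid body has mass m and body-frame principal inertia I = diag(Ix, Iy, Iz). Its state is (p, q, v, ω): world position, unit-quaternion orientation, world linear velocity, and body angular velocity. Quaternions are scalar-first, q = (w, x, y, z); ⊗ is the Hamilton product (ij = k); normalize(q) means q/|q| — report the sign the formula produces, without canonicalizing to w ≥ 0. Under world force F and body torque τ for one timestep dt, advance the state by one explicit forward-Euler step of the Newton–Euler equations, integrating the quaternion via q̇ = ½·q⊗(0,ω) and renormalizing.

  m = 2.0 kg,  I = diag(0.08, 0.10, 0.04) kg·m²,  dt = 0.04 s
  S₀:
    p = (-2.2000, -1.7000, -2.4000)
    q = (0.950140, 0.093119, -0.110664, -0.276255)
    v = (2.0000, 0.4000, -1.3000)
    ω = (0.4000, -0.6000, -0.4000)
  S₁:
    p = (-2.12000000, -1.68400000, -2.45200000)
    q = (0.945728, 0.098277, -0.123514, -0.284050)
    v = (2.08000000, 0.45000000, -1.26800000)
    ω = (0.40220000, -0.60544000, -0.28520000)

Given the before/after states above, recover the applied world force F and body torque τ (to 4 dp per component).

F = (4.0000, 2.5000, 1.6000)
τ = (-0.0100, -0.0200, 0.1100)

velocity change Δv = (0.08000000, 0.05000000, 0.03200000)
applied force F = (4.0000, 2.5000, 1.6000)
Δω = ω₁−ω₀ = (0.00220000, -0.00544000, 0.11480000)
gyro term ω₀×Iω₀ = (-0.0144, -0.0064, -0.0048)
I·α + gyro = (-0.0100, -0.0200, 0.1100)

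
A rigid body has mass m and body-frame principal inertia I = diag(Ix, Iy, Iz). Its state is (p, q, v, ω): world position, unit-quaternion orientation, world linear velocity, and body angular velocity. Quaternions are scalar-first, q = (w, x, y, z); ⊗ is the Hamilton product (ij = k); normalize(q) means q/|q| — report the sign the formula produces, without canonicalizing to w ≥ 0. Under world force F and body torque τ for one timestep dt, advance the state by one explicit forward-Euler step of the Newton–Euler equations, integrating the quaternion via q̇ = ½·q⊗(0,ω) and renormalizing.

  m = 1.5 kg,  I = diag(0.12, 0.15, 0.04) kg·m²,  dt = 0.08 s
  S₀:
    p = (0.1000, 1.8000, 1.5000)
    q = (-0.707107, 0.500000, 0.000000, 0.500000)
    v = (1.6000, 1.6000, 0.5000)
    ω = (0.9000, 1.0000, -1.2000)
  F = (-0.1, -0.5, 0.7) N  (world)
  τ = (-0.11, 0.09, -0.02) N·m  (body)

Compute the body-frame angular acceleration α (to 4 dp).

precession coupling ω×(Iω) = (0.1320, -0.0864, 0.0270)
(τ − ω×Iω)/I = (-2.0167, 1.1760, -1.1750)

α = (-2.0167, 1.1760, -1.1750)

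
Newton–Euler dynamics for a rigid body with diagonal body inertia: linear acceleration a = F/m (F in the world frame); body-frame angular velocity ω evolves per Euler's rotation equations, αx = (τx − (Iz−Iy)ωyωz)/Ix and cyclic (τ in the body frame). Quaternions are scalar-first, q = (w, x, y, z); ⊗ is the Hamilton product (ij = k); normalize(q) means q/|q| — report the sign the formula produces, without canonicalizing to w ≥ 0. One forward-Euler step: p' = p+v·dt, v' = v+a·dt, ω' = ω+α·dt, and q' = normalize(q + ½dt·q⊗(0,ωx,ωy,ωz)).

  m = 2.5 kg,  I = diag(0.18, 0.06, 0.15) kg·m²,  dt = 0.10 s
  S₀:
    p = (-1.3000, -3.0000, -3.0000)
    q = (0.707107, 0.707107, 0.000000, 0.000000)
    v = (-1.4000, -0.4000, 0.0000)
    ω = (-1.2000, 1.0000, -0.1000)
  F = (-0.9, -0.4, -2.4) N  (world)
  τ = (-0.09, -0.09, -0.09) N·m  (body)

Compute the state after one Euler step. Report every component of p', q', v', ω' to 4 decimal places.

p' = p + v·dt = (-1.4400, -3.0400, -3.0000)
v' = v + a·dt = (-1.4360, -0.4160, -0.0960)
angular accel α = (-0.4500, -1.5600, -1.5600)
ω' = ω + α·dt = (-1.2450, 0.8440, -0.2560)
Hamilton product q⊗(0,ω) = (0.8485284, -0.8485284, 0.7778177, 0.6363963)
updated quaternion q' = (0.7472, 0.6627, 0.0388, 0.0317)

p' = (-1.4400, -3.0400, -3.0000)
q' = (0.7472, 0.6627, 0.0388, 0.0317)
v' = (-1.4360, -0.4160, -0.0960)
ω' = (-1.2450, 0.8440, -0.2560)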